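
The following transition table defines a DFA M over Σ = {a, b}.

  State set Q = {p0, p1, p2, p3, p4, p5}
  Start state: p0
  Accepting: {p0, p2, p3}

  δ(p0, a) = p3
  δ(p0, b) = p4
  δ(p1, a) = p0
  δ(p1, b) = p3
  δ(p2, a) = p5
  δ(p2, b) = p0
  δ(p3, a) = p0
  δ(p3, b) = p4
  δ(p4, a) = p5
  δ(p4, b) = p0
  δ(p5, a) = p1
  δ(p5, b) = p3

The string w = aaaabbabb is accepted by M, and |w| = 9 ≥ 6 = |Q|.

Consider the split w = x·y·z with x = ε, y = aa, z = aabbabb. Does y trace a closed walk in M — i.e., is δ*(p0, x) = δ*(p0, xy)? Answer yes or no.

yes

Run of M on the first 2 characters of w = a a:
  step 0: p0  (start)
  step 1: p3  (read a: p0→p3)
  step 2: p0  (read a: p3→p0)

After x (step 0): p0. After xy (step 2): p0.
They match, so y = aa drives M around a cycle from p0 back to itself; pumping y any number of times keeps M in p0 before reading z, and xyⁱz ∈ L(M) for every i ≥ 0.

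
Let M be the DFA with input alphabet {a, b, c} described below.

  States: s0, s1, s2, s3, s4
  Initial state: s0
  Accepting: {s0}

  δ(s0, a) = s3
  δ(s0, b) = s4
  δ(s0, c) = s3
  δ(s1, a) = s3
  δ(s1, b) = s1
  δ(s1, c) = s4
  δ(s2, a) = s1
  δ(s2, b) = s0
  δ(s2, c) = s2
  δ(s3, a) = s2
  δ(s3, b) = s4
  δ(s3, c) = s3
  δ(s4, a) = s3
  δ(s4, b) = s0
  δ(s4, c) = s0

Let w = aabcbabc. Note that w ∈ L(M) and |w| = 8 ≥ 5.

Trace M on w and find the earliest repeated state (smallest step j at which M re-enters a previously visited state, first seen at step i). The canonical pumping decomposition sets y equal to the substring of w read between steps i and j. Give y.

aab

Run of M on w = a a b c b a b c:
  step 0: s0  (start)
  step 1: s3  (read a: s0→s3)
  step 2: s2  (read a: s3→s2)
  step 3: s0  (read b: s2→s0)   ← first repeat (s0 seen earlier)
  step 4: s3  (read c: s0→s3)
  step 5: s4  (read b: s3→s4)
  step 6: s3  (read a: s4→s3)
  step 7: s4  (read b: s3→s4)
  step 8: s0  (read c: s4→s0)

So i = 0, j = 3, giving x = w[0:0] = ε, y = w[0:3] = aab, z = w[3:8] = cbabc.
Check: |xy| = 3 ≤ 5 and |y| = 3 ≥ 1. Reading y takes M from s0 back to s0, so every xyⁱz is accepted.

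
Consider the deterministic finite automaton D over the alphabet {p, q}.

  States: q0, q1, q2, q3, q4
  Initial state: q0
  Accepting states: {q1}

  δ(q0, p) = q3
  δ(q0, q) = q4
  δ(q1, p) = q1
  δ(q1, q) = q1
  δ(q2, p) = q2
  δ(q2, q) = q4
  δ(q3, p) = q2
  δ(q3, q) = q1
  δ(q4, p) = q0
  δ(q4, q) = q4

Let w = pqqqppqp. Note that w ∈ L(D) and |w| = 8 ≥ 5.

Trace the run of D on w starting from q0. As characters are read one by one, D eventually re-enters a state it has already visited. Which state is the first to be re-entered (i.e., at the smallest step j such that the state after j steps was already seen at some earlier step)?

q1

State sequence: q0 -p-> q3 -q-> q1 -q-> q1 -q-> q1 -p-> q1 -p-> q1 -q-> q1 -p-> q1
First repeat at step 3: q1 was already visited.

The earliest repeat is at step j = 3: D is in q1, which it already visited at step i = 2.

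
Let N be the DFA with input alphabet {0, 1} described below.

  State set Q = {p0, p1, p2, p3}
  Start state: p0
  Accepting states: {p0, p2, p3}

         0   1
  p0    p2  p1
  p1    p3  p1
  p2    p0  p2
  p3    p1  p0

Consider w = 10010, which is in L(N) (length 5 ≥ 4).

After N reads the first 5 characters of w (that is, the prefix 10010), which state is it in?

p3

State sequence: p0 -1-> p1 -0-> p3 -0-> p1 -1-> p1 -0-> p3

After reading 5 characters, N is in state p3.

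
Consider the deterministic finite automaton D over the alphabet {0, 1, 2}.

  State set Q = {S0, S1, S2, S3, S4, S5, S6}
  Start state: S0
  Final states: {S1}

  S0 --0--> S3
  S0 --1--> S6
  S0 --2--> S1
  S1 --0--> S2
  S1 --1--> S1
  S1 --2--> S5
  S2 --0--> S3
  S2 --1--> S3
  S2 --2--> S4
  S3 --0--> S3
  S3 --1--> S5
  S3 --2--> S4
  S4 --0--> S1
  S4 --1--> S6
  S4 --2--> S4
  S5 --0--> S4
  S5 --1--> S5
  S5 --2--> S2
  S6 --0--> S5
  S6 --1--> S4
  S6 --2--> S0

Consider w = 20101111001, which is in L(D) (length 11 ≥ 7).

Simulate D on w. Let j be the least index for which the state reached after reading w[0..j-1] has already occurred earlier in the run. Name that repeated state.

S3

Run of D on w = 2 0 1 0 1 1 1 1 0 0 1:
  step 0: S0  (start)
  step 1: S1  (read 2: S0→S1)
  step 2: S2  (read 0: S1→S2)
  step 3: S3  (read 1: S2→S3)
  step 4: S3  (read 0: S3→S3)   ← first repeat (S3 seen earlier)
  step 5: S5  (read 1: S3→S5)
  step 6: S5  (read 1: S5→S5)
  step 7: S5  (read 1: S5→S5)
  step 8: S5  (read 1: S5→S5)
  step 9: S4  (read 0: S5→S4)
  step 10: S1  (read 0: S4→S1)
  step 11: S1  (read 1: S1→S1)

The earliest repeat is at step j = 4: D is in S3, which it already visited at step i = 3.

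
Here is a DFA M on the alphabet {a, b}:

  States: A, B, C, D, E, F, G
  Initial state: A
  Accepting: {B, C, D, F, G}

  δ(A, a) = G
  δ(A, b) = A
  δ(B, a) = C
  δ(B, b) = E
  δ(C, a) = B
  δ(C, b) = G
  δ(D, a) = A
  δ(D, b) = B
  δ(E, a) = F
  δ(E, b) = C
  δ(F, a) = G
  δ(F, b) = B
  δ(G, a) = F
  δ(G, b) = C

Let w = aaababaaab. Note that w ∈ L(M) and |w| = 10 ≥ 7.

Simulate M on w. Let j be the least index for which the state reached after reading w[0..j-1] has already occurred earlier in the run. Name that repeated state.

G

Run of M on w = a a a b a b a a a b:
  step 0: A  (start)
  step 1: G  (read a: A→G)
  step 2: F  (read a: G→F)
  step 3: G  (read a: F→G)   ← first repeat (G seen earlier)
  step 4: C  (read b: G→C)
  step 5: B  (read a: C→B)
  step 6: E  (read b: B→E)
  step 7: F  (read a: E→F)
  step 8: G  (read a: F→G)
  step 9: F  (read a: G→F)
  step 10: B  (read b: F→B)

The earliest repeat is at step j = 3: M is in G, which it already visited at step i = 1.
Pumping length from the standard proof: p = 7 (the number of states). The repeated state found above gives |xy| = j ≤ 7 and |y| = j − i ≥ 1.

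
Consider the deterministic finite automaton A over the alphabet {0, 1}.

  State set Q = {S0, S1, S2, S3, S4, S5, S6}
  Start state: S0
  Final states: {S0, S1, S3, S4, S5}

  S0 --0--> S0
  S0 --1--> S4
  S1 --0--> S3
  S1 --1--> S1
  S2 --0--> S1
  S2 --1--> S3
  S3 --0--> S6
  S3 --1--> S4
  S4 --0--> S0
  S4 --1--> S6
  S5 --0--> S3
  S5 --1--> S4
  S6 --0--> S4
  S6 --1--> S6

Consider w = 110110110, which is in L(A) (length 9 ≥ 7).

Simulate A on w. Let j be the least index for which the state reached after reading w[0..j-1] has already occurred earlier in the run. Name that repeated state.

State sequence: S0 -1-> S4 -1-> S6 -0-> S4 -1-> S6 -1-> S6 -0-> S4 -1-> S6 -1-> S6 -0-> S4
First repeat at step 3: S4 was already visited.

The earliest repeat is at step j = 3: A is in S4, which it already visited at step i = 1.
Since A has 7 states, any run of length ≥ 7 visits 7+1 states, so by pigeonhole some state repeats within the first 7 steps — that repeat gives the pumpable loop.

S4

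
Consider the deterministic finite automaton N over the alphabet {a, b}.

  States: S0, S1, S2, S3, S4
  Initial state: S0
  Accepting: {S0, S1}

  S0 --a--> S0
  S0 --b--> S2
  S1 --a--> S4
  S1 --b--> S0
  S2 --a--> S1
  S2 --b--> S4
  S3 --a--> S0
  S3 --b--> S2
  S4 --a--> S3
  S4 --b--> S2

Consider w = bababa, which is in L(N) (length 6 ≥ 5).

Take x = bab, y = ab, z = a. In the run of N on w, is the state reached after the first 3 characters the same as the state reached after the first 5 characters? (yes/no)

Run of N on the first 5 characters of w = b a b a b:
  step 0: S0  (start)
  step 1: S2  (read b: S0→S2)
  step 2: S1  (read a: S2→S1)
  step 3: S0  (read b: S1→S0)
  step 4: S0  (read a: S0→S0)
  step 5: S2  (read b: S0→S2)

After x (step 3): S0. After xy (step 5): S2.
They differ (S0 ≠ S2), so y is not a cycle from the state after x; this split is not the one the pumping-lemma construction produces, and pumping y need not keep the string in L(N).

no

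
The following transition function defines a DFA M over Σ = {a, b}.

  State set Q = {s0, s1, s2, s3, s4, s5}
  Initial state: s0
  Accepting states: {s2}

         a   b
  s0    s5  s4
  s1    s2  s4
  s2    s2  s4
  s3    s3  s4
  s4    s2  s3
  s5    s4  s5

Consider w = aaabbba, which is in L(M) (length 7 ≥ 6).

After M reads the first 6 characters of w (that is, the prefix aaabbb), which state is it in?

State sequence: s0 -a-> s5 -a-> s4 -a-> s2 -b-> s4 -b-> s3 -b-> s4

After reading 6 characters, M is in state s4.

s4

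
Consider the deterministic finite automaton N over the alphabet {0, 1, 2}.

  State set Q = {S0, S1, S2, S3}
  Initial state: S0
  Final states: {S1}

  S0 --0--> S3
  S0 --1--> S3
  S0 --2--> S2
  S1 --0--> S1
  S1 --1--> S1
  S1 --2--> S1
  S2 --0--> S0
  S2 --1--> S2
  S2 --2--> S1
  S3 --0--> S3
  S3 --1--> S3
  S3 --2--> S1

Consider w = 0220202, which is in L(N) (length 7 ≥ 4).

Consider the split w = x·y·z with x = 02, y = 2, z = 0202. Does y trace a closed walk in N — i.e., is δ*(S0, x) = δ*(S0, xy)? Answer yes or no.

yes

Run of N on the first 3 characters of w = 0 2 2:
  step 0: S0  (start)
  step 1: S3  (read 0: S0→S3)
  step 2: S1  (read 2: S3→S1)
  step 3: S1  (read 2: S1→S1)

After x (step 2): S1. After xy (step 3): S1.
They match, so y = 2 drives N around a cycle from S1 back to itself; pumping y any number of times keeps N in S1 before reading z, and xyⁱz ∈ L(N) for every i ≥ 0.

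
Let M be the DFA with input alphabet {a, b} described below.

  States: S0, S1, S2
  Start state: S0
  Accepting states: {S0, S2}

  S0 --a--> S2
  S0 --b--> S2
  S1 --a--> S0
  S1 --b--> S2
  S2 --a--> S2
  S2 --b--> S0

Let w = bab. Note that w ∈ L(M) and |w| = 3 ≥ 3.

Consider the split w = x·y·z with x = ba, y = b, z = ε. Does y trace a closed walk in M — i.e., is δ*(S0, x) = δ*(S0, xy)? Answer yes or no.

State sequence: S0 -b-> S2 -a-> S2 -b-> S0

After x (step 2): S2. After xy (step 3): S0.
They differ (S2 ≠ S0), so y is not a cycle from the state after x; this split is not the one the pumping-lemma construction produces, and pumping y need not keep the string in L(M).

no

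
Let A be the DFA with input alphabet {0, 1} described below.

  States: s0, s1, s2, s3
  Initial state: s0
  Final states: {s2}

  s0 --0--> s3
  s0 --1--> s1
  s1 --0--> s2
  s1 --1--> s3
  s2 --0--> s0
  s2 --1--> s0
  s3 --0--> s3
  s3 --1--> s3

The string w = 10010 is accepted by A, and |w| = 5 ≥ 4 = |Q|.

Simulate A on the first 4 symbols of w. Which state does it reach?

s1

State sequence: s0 -1-> s1 -0-> s2 -0-> s0 -1-> s1

After reading 4 characters, A is in state s1.
(This kind of state-tracing is the core of the pumping-lemma construction: with 4 states, pigeonhole forces a repeat within the first 4 steps.)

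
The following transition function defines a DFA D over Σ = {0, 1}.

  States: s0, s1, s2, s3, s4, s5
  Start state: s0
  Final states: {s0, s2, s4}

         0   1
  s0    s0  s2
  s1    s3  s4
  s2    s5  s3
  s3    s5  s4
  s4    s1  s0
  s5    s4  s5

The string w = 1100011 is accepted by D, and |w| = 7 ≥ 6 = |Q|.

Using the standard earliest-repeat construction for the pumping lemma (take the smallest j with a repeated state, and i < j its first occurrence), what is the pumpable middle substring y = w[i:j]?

State sequence: s0 -1-> s2 -1-> s3 -0-> s5 -0-> s4 -0-> s1 -1-> s4 -1-> s0
First repeat at step 6: s4 was already visited.

So i = 4, j = 6, giving x = w[0:4] = 1100, y = w[4:6] = 01, z = w[6:7] = 1.
Check: |xy| = 6 ≤ 6 and |y| = 2 ≥ 1. Reading y takes D from s4 back to s4, so every xyⁱz is accepted.
Pumping length from the standard proof: p = 6 (the number of states). The repeated state found above gives |xy| = j ≤ 6 and |y| = j − i ≥ 1.

01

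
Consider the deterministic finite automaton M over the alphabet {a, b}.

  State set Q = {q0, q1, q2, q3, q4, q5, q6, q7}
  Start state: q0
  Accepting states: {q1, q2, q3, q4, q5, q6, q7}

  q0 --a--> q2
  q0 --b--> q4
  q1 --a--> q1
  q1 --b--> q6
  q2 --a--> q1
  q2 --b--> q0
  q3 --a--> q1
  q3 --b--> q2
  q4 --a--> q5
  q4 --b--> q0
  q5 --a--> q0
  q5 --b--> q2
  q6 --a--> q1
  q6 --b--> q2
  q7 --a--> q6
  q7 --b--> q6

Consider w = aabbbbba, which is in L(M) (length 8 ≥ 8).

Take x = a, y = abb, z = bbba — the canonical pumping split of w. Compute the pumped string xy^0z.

abbba

xy⁰z = xz = a·bbba = abbba.
Reading y = abb takes M from q2 back to q2, so after x the machine is still in q2, and z then leads to the accepting state q2. Hence abbba ∈ L(M).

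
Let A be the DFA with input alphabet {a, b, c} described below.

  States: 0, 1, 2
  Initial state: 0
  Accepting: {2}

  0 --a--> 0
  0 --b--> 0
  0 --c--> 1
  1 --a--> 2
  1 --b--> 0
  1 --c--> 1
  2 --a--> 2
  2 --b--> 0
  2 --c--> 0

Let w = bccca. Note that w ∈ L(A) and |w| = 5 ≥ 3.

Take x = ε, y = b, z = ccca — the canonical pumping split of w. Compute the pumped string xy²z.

bbccca

xy^2z = ε·b·b·ccca = bbccca.
Reading y = b takes A from 0 back to 0, so after x·y·y the machine is still in 0, and z then leads to the accepting state 2. Hence bbccca ∈ L(A).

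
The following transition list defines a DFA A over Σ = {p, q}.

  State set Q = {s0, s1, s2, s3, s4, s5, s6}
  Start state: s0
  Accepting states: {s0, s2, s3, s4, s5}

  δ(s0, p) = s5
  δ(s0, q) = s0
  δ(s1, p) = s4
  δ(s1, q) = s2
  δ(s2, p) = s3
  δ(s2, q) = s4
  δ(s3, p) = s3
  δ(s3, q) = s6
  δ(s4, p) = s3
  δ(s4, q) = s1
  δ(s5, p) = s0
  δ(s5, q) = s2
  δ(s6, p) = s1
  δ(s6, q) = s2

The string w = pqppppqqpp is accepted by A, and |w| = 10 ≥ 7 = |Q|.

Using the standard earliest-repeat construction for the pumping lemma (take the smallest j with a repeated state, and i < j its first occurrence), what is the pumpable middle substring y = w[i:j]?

p

State sequence: s0 -p-> s5 -q-> s2 -p-> s3 -p-> s3 -p-> s3 -p-> s3 -q-> s6 -q-> s2 -p-> s3 -p-> s3
First repeat at step 4: s3 was already visited.

So i = 3, j = 4, giving x = w[0:3] = pqp, y = w[3:4] = p, z = w[4:10] = ppqqpp.
Check: |xy| = 4 ≤ 7 and |y| = 1 ≥ 1. Reading y takes A from s3 back to s3, so every xyⁱz is accepted.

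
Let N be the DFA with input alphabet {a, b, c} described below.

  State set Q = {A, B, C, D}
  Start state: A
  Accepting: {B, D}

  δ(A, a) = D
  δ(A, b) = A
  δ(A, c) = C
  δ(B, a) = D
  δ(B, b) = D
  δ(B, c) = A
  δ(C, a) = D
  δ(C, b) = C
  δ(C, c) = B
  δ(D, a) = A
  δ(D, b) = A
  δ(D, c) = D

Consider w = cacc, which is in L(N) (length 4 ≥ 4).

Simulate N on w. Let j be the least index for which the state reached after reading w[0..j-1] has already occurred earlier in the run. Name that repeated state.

D

Run of N on w = c a c c:
  step 0: A  (start)
  step 1: C  (read c: A→C)
  step 2: D  (read a: C→D)
  step 3: D  (read c: D→D)   ← first repeat (D seen earlier)
  step 4: D  (read c: D→D)

The earliest repeat is at step j = 3: N is in D, which it already visited at step i = 2.
The DFA has 4 states, so the proof of the pumping lemma guarantees a repeated state among the first 4+1 visited; the segment between the two visits is the pumpable y.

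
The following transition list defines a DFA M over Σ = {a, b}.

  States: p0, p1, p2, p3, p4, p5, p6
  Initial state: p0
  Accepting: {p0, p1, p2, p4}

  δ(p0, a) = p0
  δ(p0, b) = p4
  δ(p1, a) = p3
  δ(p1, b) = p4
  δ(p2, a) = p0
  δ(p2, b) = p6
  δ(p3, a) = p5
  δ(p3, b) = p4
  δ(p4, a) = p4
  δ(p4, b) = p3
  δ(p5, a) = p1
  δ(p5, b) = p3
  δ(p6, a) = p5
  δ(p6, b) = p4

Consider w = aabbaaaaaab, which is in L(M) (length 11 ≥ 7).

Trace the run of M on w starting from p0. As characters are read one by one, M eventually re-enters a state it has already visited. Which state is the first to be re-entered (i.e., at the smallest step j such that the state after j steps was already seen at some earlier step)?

State sequence: p0 -a-> p0 -a-> p0 -b-> p4 -b-> p3 -a-> p5 -a-> p1 -a-> p3 -a-> p5 -a-> p1 -a-> p3 -b-> p4
First repeat at step 1: p0 was already visited.

The earliest repeat is at step j = 1: M is in p0, which it already visited at step i = 0.

p0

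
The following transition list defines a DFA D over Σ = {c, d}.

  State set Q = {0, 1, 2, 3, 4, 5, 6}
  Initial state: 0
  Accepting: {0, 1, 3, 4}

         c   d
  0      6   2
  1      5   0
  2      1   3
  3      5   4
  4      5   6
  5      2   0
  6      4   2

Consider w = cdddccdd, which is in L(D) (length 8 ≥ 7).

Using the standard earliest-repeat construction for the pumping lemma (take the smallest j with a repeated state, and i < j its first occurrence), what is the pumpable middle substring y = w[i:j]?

State sequence: 0 -c-> 6 -d-> 2 -d-> 3 -d-> 4 -c-> 5 -c-> 2 -d-> 3 -d-> 4
First repeat at step 6: 2 was already visited.

So i = 2, j = 6, giving x = w[0:2] = cd, y = w[2:6] = ddcc, z = w[6:8] = dd.
Check: |xy| = 6 ≤ 7 and |y| = 4 ≥ 1. Reading y takes D from 2 back to 2, so every xyⁱz is accepted.

ddcc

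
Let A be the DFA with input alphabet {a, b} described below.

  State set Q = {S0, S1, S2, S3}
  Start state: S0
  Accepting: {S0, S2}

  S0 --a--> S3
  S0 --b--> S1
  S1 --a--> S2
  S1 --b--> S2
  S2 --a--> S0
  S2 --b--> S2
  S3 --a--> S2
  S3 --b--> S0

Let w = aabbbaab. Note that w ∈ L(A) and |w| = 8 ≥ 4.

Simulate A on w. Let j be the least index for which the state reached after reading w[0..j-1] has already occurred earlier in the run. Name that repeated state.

State sequence: S0 -a-> S3 -a-> S2 -b-> S2 -b-> S2 -b-> S2 -a-> S0 -a-> S3 -b-> S0
First repeat at step 3: S2 was already visited.

The earliest repeat is at step j = 3: A is in S2, which it already visited at step i = 2.
Since A has 4 states, any run of length ≥ 4 visits 4+1 states, so by pigeonhole some state repeats within the first 4 steps — that repeat gives the pumpable loop.

S2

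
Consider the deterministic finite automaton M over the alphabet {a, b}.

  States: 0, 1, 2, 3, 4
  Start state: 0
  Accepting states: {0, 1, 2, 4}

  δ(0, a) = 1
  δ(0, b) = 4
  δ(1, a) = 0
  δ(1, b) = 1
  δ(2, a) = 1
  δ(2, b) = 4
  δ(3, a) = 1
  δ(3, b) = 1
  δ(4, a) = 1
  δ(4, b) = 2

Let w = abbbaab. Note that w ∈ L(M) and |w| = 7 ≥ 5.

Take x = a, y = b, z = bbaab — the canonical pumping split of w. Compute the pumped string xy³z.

abbbbbaab

xy^3z = a·b·b·b·bbaab = abbbbbaab.
Reading y = b takes M from 1 back to 1, so after x·y·y·y the machine is still in 1, and z then leads to the accepting state 1. Hence abbbbbaab ∈ L(M).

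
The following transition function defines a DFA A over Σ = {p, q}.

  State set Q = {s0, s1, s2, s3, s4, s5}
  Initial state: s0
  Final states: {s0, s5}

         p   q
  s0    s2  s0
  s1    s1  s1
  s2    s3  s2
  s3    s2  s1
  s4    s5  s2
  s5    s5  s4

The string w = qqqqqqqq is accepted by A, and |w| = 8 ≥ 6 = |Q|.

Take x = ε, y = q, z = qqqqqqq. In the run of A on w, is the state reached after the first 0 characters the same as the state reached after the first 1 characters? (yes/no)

yes

State sequence: s0 -q-> s0

After x (step 0): s0. After xy (step 1): s0.
They match, so y = q drives A around a cycle from s0 back to itself; pumping y any number of times keeps A in s0 before reading z, and xyⁱz ∈ L(A) for every i ≥ 0.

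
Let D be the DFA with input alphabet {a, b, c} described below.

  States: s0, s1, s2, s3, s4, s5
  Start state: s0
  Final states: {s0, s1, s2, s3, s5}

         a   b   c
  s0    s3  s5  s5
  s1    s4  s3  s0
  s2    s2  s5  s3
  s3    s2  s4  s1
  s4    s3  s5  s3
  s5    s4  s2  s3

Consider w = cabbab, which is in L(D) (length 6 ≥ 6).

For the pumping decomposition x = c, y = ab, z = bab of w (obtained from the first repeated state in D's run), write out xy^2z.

xy^2z = c·ab·ab·bab = cababbab.
Reading y = ab takes D from s5 back to s5, so after x·y·y the machine is still in s5, and z then leads to the accepting state s5. Hence cababbab ∈ L(D).

cababbab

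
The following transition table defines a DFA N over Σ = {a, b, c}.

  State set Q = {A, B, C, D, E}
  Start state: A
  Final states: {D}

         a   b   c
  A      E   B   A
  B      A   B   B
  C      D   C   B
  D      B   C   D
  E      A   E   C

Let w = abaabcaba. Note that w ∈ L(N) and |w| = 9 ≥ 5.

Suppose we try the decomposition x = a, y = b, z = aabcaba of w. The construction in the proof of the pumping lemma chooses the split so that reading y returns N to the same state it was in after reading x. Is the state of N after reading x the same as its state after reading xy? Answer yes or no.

yes

Run of N on the first 2 characters of w = a b:
  step 0: A  (start)
  step 1: E  (read a: A→E)
  step 2: E  (read b: E→E)

After x (step 1): E. After xy (step 2): E.
They match, so y = b drives N around a cycle from E back to itself; pumping y any number of times keeps N in E before reading z, and xyⁱz ∈ L(N) for every i ≥ 0.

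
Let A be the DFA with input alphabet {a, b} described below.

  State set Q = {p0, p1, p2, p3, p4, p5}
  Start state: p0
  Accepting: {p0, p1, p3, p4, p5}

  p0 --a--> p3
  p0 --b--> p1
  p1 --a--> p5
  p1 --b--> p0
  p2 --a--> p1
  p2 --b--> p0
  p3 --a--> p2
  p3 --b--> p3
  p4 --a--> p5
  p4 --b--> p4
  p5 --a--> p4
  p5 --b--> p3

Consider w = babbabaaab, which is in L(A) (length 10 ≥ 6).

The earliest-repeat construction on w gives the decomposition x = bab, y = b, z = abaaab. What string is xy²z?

babbbabaaab

xy^2z = bab·b·b·abaaab = babbbabaaab.
Reading y = b takes A from p3 back to p3, so after x·y·y the machine is still in p3, and z then leads to the accepting state p0. Hence babbbabaaab ∈ L(A).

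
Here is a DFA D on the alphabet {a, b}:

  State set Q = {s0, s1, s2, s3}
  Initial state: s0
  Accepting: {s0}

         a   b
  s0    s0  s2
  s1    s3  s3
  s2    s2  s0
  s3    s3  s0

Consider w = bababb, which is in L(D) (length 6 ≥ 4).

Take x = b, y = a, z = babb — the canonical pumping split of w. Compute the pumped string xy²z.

baababb

xy^2z = b·a·a·babb = baababb.
Reading y = a takes D from s2 back to s2, so after x·y·y the machine is still in s2, and z then leads to the accepting state s0. Hence baababb ∈ L(D).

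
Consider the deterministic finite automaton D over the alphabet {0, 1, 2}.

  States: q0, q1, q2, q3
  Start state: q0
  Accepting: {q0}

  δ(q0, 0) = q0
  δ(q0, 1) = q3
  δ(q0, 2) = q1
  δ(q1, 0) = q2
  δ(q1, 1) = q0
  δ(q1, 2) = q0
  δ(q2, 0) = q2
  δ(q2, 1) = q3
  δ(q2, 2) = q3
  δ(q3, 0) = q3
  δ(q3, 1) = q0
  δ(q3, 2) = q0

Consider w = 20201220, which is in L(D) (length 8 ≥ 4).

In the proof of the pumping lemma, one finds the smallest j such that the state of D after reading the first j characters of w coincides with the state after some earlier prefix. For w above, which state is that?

Run of D on w = 2 0 2 0 1 2 2 0:
  step 0: q0  (start)
  step 1: q1  (read 2: q0→q1)
  step 2: q2  (read 0: q1→q2)
  step 3: q3  (read 2: q2→q3)
  step 4: q3  (read 0: q3→q3)   ← first repeat (q3 seen earlier)
  step 5: q0  (read 1: q3→q0)
  step 6: q1  (read 2: q0→q1)
  step 7: q0  (read 2: q1→q0)
  step 8: q0  (read 0: q0→q0)

The earliest repeat is at step j = 4: D is in q3, which it already visited at step i = 3.
Since D has 4 states, any run of length ≥ 4 visits 4+1 states, so by pigeonhole some state repeats within the first 4 steps — that repeat gives the pumpable loop.

q3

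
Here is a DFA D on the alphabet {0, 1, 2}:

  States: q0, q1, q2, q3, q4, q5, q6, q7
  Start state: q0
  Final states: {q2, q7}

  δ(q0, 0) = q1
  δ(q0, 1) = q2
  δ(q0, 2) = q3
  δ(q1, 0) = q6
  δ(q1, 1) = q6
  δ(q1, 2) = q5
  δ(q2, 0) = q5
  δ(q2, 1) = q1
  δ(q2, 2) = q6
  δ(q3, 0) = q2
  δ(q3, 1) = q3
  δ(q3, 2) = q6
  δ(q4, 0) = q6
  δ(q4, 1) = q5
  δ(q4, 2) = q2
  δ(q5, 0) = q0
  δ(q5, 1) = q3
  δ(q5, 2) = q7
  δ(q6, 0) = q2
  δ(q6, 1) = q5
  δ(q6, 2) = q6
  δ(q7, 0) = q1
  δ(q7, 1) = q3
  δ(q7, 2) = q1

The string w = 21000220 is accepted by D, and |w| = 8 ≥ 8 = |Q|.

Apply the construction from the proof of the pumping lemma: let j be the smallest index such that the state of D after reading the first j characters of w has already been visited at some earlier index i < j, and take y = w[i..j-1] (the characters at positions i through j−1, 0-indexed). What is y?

1

Run of D on w = 2 1 0 0 0 2 2 0:
  step 0: q0  (start)
  step 1: q3  (read 2: q0→q3)
  step 2: q3  (read 1: q3→q3)   ← first repeat (q3 seen earlier)
  step 3: q2  (read 0: q3→q2)
  step 4: q5  (read 0: q2→q5)
  step 5: q0  (read 0: q5→q0)
  step 6: q3  (read 2: q0→q3)
  step 7: q6  (read 2: q3→q6)
  step 8: q2  (read 0: q6→q2)

So i = 1, j = 2, giving x = w[0:1] = 2, y = w[1:2] = 1, z = w[2:8] = 000220.
Check: |xy| = 2 ≤ 8 and |y| = 1 ≥ 1. Reading y takes D from q3 back to q3, so every xyⁱz is accepted.
Pumping length from the standard proof: p = 8 (the number of states). The repeated state found above gives |xy| = j ≤ 8 and |y| = j − i ≥ 1.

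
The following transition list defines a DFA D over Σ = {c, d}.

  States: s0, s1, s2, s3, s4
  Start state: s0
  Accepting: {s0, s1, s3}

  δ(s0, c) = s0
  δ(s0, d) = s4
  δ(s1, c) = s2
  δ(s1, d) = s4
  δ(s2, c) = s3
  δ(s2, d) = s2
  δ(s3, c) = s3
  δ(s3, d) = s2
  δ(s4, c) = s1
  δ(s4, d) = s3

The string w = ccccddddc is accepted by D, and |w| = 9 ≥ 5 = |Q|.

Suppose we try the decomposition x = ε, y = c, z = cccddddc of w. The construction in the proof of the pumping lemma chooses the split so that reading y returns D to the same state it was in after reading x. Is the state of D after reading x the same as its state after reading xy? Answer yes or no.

yes

Run of D on the first 1 characters of w = c:
  step 0: s0  (start)
  step 1: s0  (read c: s0→s0)

After x (step 0): s0. After xy (step 1): s0.
They match, so y = c drives D around a cycle from s0 back to itself; pumping y any number of times keeps D in s0 before reading z, and xyⁱz ∈ L(D) for every i ≥ 0.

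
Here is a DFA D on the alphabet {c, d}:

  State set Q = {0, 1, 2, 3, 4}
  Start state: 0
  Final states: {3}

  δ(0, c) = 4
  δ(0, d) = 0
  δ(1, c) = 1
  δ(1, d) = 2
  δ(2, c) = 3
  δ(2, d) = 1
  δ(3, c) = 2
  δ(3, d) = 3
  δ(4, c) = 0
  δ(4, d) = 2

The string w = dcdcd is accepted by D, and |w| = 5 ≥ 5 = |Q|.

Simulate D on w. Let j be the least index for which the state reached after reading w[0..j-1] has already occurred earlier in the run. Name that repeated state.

State sequence: 0 -d-> 0 -c-> 4 -d-> 2 -c-> 3 -d-> 3
First repeat at step 1: 0 was already visited.

The earliest repeat is at step j = 1: D is in 0, which it already visited at step i = 0.
With |Q| = 5, pigeonhole forces a state repeat no later than step 5; the substring read between the first and second visits to that state can be pumped.

0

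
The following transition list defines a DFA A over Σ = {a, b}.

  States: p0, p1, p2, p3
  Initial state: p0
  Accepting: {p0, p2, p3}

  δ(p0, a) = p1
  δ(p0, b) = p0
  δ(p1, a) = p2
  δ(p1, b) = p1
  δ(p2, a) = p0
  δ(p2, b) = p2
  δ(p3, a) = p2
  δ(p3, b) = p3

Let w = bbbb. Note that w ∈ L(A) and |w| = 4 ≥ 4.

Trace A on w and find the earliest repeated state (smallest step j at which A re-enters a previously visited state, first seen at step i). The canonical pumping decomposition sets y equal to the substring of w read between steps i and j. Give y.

State sequence: p0 -b-> p0 -b-> p0 -b-> p0 -b-> p0
First repeat at step 1: p0 was already visited.

So i = 0, j = 1, giving x = w[0:0] = ε, y = w[0:1] = b, z = w[1:4] = bbb.
Check: |xy| = 1 ≤ 4 and |y| = 1 ≥ 1. Reading y takes A from p0 back to p0, so every xyⁱz is accepted.

b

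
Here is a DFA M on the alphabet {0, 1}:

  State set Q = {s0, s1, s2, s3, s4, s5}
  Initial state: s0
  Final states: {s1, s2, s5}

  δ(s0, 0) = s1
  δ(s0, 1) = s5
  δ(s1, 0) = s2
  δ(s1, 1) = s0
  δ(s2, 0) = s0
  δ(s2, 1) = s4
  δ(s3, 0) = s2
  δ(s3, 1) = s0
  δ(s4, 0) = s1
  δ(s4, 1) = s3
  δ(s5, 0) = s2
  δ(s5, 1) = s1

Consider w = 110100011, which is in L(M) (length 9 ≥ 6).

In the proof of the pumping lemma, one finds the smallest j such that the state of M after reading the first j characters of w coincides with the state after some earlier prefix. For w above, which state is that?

s1

Run of M on w = 1 1 0 1 0 0 0 1 1:
  step 0: s0  (start)
  step 1: s5  (read 1: s0→s5)
  step 2: s1  (read 1: s5→s1)
  step 3: s2  (read 0: s1→s2)
  step 4: s4  (read 1: s2→s4)
  step 5: s1  (read 0: s4→s1)   ← first repeat (s1 seen earlier)
  step 6: s2  (read 0: s1→s2)
  step 7: s0  (read 0: s2→s0)
  step 8: s5  (read 1: s0→s5)
  step 9: s1  (read 1: s5→s1)

The earliest repeat is at step j = 5: M is in s1, which it already visited at step i = 2.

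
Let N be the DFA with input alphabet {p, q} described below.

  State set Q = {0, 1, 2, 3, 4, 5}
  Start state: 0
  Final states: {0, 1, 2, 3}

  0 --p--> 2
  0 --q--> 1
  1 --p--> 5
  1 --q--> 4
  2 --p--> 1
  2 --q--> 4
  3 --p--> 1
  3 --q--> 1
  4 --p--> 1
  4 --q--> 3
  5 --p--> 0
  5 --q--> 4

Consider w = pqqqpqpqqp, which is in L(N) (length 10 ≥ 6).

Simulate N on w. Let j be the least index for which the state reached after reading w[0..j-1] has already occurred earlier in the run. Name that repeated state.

State sequence: 0 -p-> 2 -q-> 4 -q-> 3 -q-> 1 -p-> 5 -q-> 4 -p-> 1 -q-> 4 -q-> 3 -p-> 1
First repeat at step 6: 4 was already visited.

The earliest repeat is at step j = 6: N is in 4, which it already visited at step i = 2.

4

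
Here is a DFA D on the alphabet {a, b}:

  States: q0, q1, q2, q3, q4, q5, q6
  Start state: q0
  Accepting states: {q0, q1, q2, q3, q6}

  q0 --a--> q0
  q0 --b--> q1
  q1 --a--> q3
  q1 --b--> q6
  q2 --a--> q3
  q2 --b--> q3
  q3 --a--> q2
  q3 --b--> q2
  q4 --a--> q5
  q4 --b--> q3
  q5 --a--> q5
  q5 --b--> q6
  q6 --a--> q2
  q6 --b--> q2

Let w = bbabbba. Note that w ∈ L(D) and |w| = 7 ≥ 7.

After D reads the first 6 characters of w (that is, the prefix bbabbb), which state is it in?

q3

Run of D on the first 6 characters of w = b b a b b b:
  step 0: q0  (start)
  step 1: q1  (read b: q0→q1)
  step 2: q6  (read b: q1→q6)
  step 3: q2  (read a: q6→q2)
  step 4: q3  (read b: q2→q3)
  step 5: q2  (read b: q3→q2)
  step 6: q3  (read b: q2→q3)

After reading 6 characters, D is in state q3.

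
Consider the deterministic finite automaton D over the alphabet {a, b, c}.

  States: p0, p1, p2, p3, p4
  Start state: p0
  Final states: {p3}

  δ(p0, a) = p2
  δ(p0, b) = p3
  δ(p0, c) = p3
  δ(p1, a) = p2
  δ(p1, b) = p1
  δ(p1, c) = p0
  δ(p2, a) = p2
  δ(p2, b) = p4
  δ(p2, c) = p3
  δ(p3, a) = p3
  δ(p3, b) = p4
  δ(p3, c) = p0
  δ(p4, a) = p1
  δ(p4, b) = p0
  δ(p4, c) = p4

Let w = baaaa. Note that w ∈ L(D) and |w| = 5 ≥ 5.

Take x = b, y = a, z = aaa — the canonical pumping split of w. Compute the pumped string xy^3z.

baaaaaa

xy^3z = b·a·a·a·aaa = baaaaaa.
Reading y = a takes D from p3 back to p3, so after x·y·y·y the machine is still in p3, and z then leads to the accepting state p3. Hence baaaaaa ∈ L(D).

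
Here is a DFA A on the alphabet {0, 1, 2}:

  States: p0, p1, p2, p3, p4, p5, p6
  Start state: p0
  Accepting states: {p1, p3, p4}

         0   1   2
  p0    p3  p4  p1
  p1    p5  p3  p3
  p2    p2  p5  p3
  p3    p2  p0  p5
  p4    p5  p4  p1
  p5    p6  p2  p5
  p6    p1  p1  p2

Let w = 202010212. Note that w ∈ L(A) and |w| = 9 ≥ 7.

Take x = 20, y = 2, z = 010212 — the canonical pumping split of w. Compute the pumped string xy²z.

xy^2z = 20·2·2·010212 = 2022010212.
Reading y = 2 takes A from p5 back to p5, so after x·y·y the machine is still in p5, and z then leads to the accepting state p3. Hence 2022010212 ∈ L(A).

2022010212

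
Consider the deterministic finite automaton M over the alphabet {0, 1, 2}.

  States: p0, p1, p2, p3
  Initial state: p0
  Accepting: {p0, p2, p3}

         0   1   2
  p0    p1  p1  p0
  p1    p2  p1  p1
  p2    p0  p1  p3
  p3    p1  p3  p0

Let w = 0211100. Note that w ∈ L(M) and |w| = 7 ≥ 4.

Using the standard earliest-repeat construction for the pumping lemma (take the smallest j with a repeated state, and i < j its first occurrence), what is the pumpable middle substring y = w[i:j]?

State sequence: p0 -0-> p1 -2-> p1 -1-> p1 -1-> p1 -1-> p1 -0-> p2 -0-> p0
First repeat at step 2: p1 was already visited.

So i = 1, j = 2, giving x = w[0:1] = 0, y = w[1:2] = 2, z = w[2:7] = 11100.
Check: |xy| = 2 ≤ 4 and |y| = 1 ≥ 1. Reading y takes M from p1 back to p1, so every xyⁱz is accepted.
Pumping length from the standard proof: p = 4 (the number of states). The repeated state found above gives |xy| = j ≤ 4 and |y| = j − i ≥ 1.

2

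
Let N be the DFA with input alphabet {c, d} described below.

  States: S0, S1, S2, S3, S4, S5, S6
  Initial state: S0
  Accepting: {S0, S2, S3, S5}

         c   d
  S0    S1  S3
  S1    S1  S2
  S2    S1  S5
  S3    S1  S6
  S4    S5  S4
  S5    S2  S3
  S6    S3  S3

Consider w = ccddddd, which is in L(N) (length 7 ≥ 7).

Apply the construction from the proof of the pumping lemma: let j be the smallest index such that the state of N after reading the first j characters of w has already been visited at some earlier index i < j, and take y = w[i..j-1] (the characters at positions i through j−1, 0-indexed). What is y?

c

State sequence: S0 -c-> S1 -c-> S1 -d-> S2 -d-> S5 -d-> S3 -d-> S6 -d-> S3
First repeat at step 2: S1 was already visited.

So i = 1, j = 2, giving x = w[0:1] = c, y = w[1:2] = c, z = w[2:7] = ddddd.
Check: |xy| = 2 ≤ 7 and |y| = 1 ≥ 1. Reading y takes N from S1 back to S1, so every xyⁱz is accepted.
Since N has 7 states, any run of length ≥ 7 visits 7+1 states, so by pigeonhole some state repeats within the first 7 steps — that repeat gives the pumpable loop.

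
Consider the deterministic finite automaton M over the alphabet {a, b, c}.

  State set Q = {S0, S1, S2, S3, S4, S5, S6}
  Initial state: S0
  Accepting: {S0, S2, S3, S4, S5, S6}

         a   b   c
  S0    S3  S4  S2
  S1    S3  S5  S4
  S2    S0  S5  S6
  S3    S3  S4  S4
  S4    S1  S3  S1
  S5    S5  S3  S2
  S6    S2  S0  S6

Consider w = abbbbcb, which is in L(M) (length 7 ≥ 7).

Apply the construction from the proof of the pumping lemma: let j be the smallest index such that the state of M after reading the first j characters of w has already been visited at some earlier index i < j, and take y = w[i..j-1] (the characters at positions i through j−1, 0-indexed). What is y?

bb

Run of M on w = a b b b b c b:
  step 0: S0  (start)
  step 1: S3  (read a: S0→S3)
  step 2: S4  (read b: S3→S4)
  step 3: S3  (read b: S4→S3)   ← first repeat (S3 seen earlier)
  step 4: S4  (read b: S3→S4)
  step 5: S3  (read b: S4→S3)
  step 6: S4  (read c: S3→S4)
  step 7: S3  (read b: S4→S3)

So i = 1, j = 3, giving x = w[0:1] = a, y = w[1:3] = bb, z = w[3:7] = bbcb.
Check: |xy| = 3 ≤ 7 and |y| = 2 ≥ 1. Reading y takes M from S3 back to S3, so every xyⁱz is accepted.
The DFA has 7 states, so the proof of the pumping lemma guarantees a repeated state among the first 7+1 visited; the segment between the two visits is the pumpable y.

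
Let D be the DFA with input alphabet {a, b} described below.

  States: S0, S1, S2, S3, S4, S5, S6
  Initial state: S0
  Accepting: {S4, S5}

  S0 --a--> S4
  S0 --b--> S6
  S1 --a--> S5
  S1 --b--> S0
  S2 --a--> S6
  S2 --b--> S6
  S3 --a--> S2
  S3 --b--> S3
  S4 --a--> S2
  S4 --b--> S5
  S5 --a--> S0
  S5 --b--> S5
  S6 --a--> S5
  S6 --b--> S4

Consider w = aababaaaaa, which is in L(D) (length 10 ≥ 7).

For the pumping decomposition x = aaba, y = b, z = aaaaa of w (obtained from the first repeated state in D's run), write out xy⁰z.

xy⁰z = xz = aaba·aaaaa = aabaaaaaa.
Reading y = b takes D from S5 back to S5, so after x the machine is still in S5, and z then leads to the accepting state S5. Hence aabaaaaaa ∈ L(D).

aabaaaaaa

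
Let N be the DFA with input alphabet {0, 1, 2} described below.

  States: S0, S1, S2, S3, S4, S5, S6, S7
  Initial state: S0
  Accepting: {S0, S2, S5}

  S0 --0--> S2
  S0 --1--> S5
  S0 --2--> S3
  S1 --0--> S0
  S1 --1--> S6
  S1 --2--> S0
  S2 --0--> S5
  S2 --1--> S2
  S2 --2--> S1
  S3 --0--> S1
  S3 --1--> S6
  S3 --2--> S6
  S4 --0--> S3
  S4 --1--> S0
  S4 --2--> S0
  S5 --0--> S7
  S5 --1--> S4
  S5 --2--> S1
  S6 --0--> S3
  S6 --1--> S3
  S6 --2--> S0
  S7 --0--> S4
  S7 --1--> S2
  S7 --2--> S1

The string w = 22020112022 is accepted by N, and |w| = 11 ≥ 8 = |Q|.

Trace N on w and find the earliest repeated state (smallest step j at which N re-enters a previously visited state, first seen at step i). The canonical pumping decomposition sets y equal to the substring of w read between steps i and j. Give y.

20

State sequence: S0 -2-> S3 -2-> S6 -0-> S3 -2-> S6 -0-> S3 -1-> S6 -1-> S3 -2-> S6 -0-> S3 -2-> S6 -2-> S0
First repeat at step 3: S3 was already visited.

So i = 1, j = 3, giving x = w[0:1] = 2, y = w[1:3] = 20, z = w[3:11] = 20112022.
Check: |xy| = 3 ≤ 8 and |y| = 2 ≥ 1. Reading y takes N from S3 back to S3, so every xyⁱz is accepted.
Pumping length from the standard proof: p = 8 (the number of states). The repeated state found above gives |xy| = j ≤ 8 and |y| = j − i ≥ 1.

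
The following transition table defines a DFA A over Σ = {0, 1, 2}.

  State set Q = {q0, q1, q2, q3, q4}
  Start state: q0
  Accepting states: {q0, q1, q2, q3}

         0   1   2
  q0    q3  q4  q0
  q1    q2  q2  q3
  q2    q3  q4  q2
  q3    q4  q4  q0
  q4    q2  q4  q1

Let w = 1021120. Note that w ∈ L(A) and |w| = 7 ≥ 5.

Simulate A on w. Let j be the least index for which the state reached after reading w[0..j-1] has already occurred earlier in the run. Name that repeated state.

q2

State sequence: q0 -1-> q4 -0-> q2 -2-> q2 -1-> q4 -1-> q4 -2-> q1 -0-> q2
First repeat at step 3: q2 was already visited.

The earliest repeat is at step j = 3: A is in q2, which it already visited at step i = 2.
Since A has 5 states, any run of length ≥ 5 visits 5+1 states, so by pigeonhole some state repeats within the first 5 steps — that repeat gives the pumpable loop.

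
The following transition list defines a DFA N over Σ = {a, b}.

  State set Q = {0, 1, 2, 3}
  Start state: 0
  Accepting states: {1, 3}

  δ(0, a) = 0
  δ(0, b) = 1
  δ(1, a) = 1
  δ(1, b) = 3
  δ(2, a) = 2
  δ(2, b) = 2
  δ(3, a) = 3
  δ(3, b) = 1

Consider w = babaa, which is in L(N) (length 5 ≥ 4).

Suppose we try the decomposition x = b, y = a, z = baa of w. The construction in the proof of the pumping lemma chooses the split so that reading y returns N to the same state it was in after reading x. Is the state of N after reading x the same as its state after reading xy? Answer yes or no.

Run of N on the first 2 characters of w = b a:
  step 0: 0  (start)
  step 1: 1  (read b: 0→1)
  step 2: 1  (read a: 1→1)

After x (step 1): 1. After xy (step 2): 1.
They match, so y = a drives N around a cycle from 1 back to itself; pumping y any number of times keeps N in 1 before reading z, and xyⁱz ∈ L(N) for every i ≥ 0.

yes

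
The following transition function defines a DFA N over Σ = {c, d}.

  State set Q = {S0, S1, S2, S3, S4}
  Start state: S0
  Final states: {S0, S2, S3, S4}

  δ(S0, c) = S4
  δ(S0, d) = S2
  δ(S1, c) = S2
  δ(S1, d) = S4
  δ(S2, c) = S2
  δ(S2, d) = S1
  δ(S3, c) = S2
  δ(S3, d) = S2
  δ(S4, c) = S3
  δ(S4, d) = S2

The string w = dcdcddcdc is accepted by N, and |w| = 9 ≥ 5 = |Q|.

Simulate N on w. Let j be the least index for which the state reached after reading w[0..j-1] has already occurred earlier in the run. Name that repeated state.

S2

Run of N on w = d c d c d d c d c:
  step 0: S0  (start)
  step 1: S2  (read d: S0→S2)
  step 2: S2  (read c: S2→S2)   ← first repeat (S2 seen earlier)
  step 3: S1  (read d: S2→S1)
  step 4: S2  (read c: S1→S2)
  step 5: S1  (read d: S2→S1)
  step 6: S4  (read d: S1→S4)
  step 7: S3  (read c: S4→S3)
  step 8: S2  (read d: S3→S2)
  step 9: S2  (read c: S2→S2)

The earliest repeat is at step j = 2: N is in S2, which it already visited at step i = 1.
The DFA has 5 states, so the proof of the pumping lemma guarantees a repeated state among the first 5+1 visited; the segment between the two visits is the pumpable y.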